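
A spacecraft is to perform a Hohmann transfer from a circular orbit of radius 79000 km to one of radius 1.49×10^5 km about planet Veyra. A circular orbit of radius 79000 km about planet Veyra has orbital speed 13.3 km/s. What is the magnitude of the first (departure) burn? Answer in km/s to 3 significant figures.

From the circular-orbit relation v² = μ/r at r = 79000 km: μ = v²r = (13.3)² × 79000 = 1.39743×10^7 km³/s².
Semi-major axis of the transfer orbit: a_t = (79000 + 1.490×10^5)/2 = 1.140×10^5 km.
Circular speed at r = 79000 km: v_c = √(μ/r) = 13.300 km/s.
Transfer-orbit speed at the same r (vis-viva, a = a_t): v_t = √[μ(2/r − 1/a_t)] = 15.205 km/s.
Δv₁ = |v_t − v_c| = |15.205 − 13.300| = 1.905 km/s.

Δv₁ = 1.91 km/s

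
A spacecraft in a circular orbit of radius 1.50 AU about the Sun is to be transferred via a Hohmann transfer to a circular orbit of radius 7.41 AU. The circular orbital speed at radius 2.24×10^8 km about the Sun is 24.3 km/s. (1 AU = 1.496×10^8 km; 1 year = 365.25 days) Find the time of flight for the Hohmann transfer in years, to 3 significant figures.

t = 4.71 years

From the circular-orbit relation v² = μ/r at r = 2.24×10^8 km: μ = v²r = (24.3)² × 2.24×10^8 = 1.32270×10^11 km³/s².
In km: r₁ = 1.50 × 1.496×10^8 = 2.244×10^8 km; r₂ = 7.41 × 1.496×10^8 = 1.108536×10^9 km.
Semi-major axis of the transfer orbit: a_t = (2.244×10^8 + 1.108536×10^9)/2 = 6.66468×10^8 km.
Half the transfer-orbit period gives t = π√(a_t³/μ) = 1.486×10^8 s.
Converting: 1.486×10^8 s ÷ 3.15576×10^7 s/year (365.25 × 86400) = 4.71 years.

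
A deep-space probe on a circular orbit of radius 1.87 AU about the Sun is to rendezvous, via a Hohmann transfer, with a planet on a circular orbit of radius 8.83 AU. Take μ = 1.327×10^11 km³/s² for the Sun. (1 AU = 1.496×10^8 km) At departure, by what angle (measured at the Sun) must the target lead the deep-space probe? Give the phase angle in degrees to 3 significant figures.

In km: r₁ = 1.87 × 1.496×10^8 = 2.79752×10^8 km; r₂ = 8.83 × 1.496×10^8 = 1.320968×10^9 km.
Transfer-ellipse semi-major axis a_t = (r₁ + r₂)/2 = (2.79752×10^8 + 1.320968×10^9)/2 = 8.0036×10^8 km.
Transfer time t = π√(a_t³/μ) = 1.9527×10^8 s.
Target angular speed ω₂ = √(μ/r₂³) = 7.5875×10^-9 rad/s.
Angle swept by the target during transfer: ω₂·t = 1.4816 rad = 84.89°.
The deep-space probe traverses 180° on the transfer ellipse, so the target must lead by 180° − 84.89° = 95.1°.

φ = 95.1°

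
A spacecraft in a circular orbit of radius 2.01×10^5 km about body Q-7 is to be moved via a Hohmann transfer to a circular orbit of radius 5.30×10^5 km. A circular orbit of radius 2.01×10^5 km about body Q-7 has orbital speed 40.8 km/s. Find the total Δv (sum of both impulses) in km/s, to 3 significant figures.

Δv = 14.8 km/s

From the circular-orbit relation v² = μ/r at r = 2.01×10^5 km: μ = v²r = (40.8)² × 2.01×10^5 = 3.34593×10^8 km³/s².
Transfer-ellipse semi-major axis a_t = (r₁ + r₂)/2 = (2.010×10^5 + 5.300×10^5)/2 = 3.655×10^5 km.
Circular speed at r₁: v₁ = √(μ/r₁) = √(3.34593×10^8/2.010×10^5) = 40.800 km/s.
On the transfer ellipse at r₁, vis-viva equation gives v_p = √[μ(2/r₁ − 1/a_t)] = 49.131 km/s.
First burn Δv₁ = |v_p − v₁| = 8.331 km/s.
Circular speed at r₂: v₂ = √(μ/r₂) = 25.126 km/s.
Transfer-orbit speed at r₂: v_a = √[μ(2/r₂ − 1/a_t)] = 18.633 km/s.
Second burn Δv₂ = |v₂ − v_a| = 6.493 km/s.
Total Δv = Δv₁ + Δv₂ = 14.82 km/s.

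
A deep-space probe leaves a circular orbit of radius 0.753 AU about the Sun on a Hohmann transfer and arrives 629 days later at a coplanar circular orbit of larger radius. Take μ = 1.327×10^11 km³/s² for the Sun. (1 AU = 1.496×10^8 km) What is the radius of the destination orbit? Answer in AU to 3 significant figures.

In km: r₁ = 0.753 × 1.496×10^8 = 1.126488×10^8 km.
Transfer time t = 629 days = 5.43456×10^7 s, and t = π√(a_t³/μ).
So a_t = (μ t²/π²)^(1/3) = (1.327×10^11 × (5.43456×10^7)² / π²)^(1/3) = 3.4117×10^8 km.
Since a_t = (r₁ + r₂)/2, r₂ = 2a_t − r₁ = 2×3.4117×10^8 − 1.126488×10^8 = 5.696912×10^8 km.
In AU: r₂ = 5.696912×10^8 / 1.496×10^8 = 3.81 AU.

r₂ = 3.81 AU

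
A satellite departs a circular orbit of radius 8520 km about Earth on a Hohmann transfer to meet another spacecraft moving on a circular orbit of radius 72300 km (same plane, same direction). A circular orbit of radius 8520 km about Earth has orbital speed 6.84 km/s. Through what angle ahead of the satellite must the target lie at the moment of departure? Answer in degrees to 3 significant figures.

From the circular-orbit relation v² = μ/r at r = 8520 km: μ = v²r = (6.84)² × 8520 = 3.98613×10^5 km³/s².
The Hohmann ellipse has a_t = (r₁ + r₂)/2 = 40410 km.
The half-period of the transfer ellipse is t = π√(a_t³/μ) = 40421 s.
Target angular speed ω₂ = √(μ/r₂³) = 3.2476×10^-5 rad/s.
Angle swept by the target during transfer: ω₂·t = 1.3127 rad = 75.21°.
Arrival is 180° from departure on the ellipse, so φ = 180° − 75.21° = 105°.

φ = 105°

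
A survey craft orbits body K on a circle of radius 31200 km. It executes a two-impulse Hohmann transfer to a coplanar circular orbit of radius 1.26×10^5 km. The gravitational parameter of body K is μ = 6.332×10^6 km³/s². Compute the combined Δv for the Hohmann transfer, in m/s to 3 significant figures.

Δv = 6410 m/s

The Hohmann ellipse has a_t = (r₁ + r₂)/2 = 78600 km.
Circular speed at r₁: v₁ = √(μ/r₁) = √(6.332×10^6/31200) = 14.246 km/s.
Transfer-orbit speed at r₁ (v² = μ(2/r − 1/a)): v_p = √[μ(2/r₁ − 1/a_t)] = 18.037 km/s.
First burn Δv₁ = |v_p − v₁| = 3.791 km/s.
Circular speed at r₂: v₂ = √(μ/r₂) = 7.089 km/s.
Transfer-orbit speed at r₂: v_a = √[μ(2/r₂ − 1/a_t)] = 4.466 km/s.
Second burn Δv₂ = |v₂ − v_a| = 2.623 km/s.
Total Δv = Δv₁ + Δv₂ = 6.414 km/s.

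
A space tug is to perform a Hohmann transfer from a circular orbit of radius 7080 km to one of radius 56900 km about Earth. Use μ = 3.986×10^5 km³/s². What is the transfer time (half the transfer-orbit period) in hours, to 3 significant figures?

t = 7.91 hours

Transfer-ellipse semi-major axis a_t = (r₁ + r₂)/2 = (7080 + 56900)/2 = 31990 km.
Transfer time t = π√(a_t³/μ) = π√((31990)³ / 3.986×10^5) = 28470 s.
Converting: 28470 s ÷ 3600 s/hour = 7.91 hours.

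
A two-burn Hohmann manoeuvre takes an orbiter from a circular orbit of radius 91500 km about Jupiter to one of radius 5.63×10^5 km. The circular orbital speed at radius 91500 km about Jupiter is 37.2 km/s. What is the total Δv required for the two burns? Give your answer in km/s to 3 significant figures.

Δv = 18.7 km/s

From the circular-orbit relation v² = μ/r at r = 91500 km: μ = v²r = (37.2)² × 91500 = 1.26621×10^8 km³/s².
The Hohmann ellipse has a_t = (r₁ + r₂)/2 = 3.2725×10^5 km.
At r₁ the circular-orbit speed is v₁ = √(μ/r₁) = 37.20 km/s.
Transfer-orbit speed at r₁ (vis-viva equation): v_p = √[μ(2/r₁ − 1/a_t)] = 48.79 km/s.
First burn Δv₁ = |v_p − v₁| = 11.59 km/s.
Circular speed at r₂: v₂ = √(μ/r₂) = 14.997 km/s.
Transfer-orbit speed at r₂: v_a = √[μ(2/r₂ − 1/a_t)] = 7.9299 km/s.
Second burn Δv₂ = |v₂ − v_a| = 7.067 km/s.
Δv = Δv₁ + Δv₂ = 11.59 + 7.067 = 18.66 km/s.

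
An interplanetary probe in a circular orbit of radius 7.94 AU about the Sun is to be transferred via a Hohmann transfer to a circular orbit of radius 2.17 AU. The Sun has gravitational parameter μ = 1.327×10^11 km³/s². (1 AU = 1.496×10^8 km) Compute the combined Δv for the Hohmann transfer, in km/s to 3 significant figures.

In km: r₁ = 7.94 × 1.496×10^8 = 1.187824×10^9 km; r₂ = 2.17 × 1.496×10^8 = 3.24632×10^8 km.
The Hohmann ellipse has a_t = (r₁ + r₂)/2 = 7.56228×10^8 km.
Circular speed at r₁: v₁ = √(μ/r₁) = √(1.327×10^11/1.187824×10^9) = 10.5696 km/s.
Transfer-orbit speed at r₁ (v² = μ(2/r − 1/a)): v_a = √[μ(2/r₁ − 1/a_t)] = 6.92514 km/s.
First burn Δv₁ = |v_a − v₁| = 3.644 km/s.
At r₂, v₂ = √(μ/r₂) = 20.218 km/s.
Transfer-orbit speed at r₂: v_p = √[μ(2/r₂ − 1/a_t)] = 25.339 km/s.
Second burn Δv₂ = |v₂ − v_p| = 5.121 km/s.
Δv = Δv₁ + Δv₂ = 3.644 + 5.121 = 8.765 km/s.

Δv = 8.77 km/s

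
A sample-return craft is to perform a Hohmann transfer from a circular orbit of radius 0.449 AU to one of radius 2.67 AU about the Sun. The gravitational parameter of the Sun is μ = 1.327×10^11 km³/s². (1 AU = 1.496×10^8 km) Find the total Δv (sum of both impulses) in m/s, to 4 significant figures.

Δv = 22160 m/s

In km: r₁ = 0.449 × 1.496×10^8 = 6.71704×10^7 km; r₂ = 2.67 × 1.496×10^8 = 3.99432×10^8 km.
The Hohmann ellipse has a_t = (r₁ + r₂)/2 = 2.333012×10^8 km.
At r₁ the circular-orbit speed is v₁ = √(μ/r₁) = 44.45 km/s.
On the transfer ellipse at r₁, vis-viva equation gives v_p = √[μ(2/r₁ − 1/a_t)] = 58.16 km/s.
First burn Δv₁ = |v_p − v₁| = 13.71 km/s.
Circular speed at r₂: v₂ = √(μ/r₂) = 18.227 km/s.
Transfer-orbit speed at r₂: v_a = √[μ(2/r₂ − 1/a_t)] = 9.7801 km/s.
Second burn Δv₂ = |v₂ − v_a| = 8.447 km/s.
Total Δv = Δv₁ + Δv₂ = 22.16 km/s.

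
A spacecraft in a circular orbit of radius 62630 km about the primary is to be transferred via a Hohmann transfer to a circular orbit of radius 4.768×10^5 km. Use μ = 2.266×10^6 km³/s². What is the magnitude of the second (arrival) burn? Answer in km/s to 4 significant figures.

The Hohmann ellipse has a_t = (r₁ + r₂)/2 = 2.69715×10^5 km.
Circular speed at r = 4.768×10^5 km: v_c = √(μ/r) = 2.18003 km/s.
Vis-viva on the transfer ellipse at r = 4.768×10^5 km gives v_t = √[μ(2/r − 1/a_t)] = 1.05051 km/s.
Δv₂ = |v_t − v_c| = |1.05051 − 2.18003| = 1.130 km/s.

Δv₂ = 1.130 km/s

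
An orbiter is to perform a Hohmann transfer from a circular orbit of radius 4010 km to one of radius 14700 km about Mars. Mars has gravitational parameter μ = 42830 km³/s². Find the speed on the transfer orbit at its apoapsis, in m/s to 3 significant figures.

v = 1120 m/s

Transfer-ellipse semi-major axis a_t = (r₁ + r₂)/2 = (4010 + 14700)/2 = 9355 km.
At apoapsis, r = 14700 km.
From the vis-viva equation, v = √[μ(2/r − 1/a_t)] = 1.118 km/s.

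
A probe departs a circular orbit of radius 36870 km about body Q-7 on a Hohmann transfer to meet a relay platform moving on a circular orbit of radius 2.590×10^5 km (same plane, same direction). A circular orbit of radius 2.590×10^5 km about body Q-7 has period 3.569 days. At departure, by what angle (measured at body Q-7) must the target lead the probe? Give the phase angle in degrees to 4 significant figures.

From Kepler's third law T² = 4π²r³/μ at r = 2.590×10^5 km, T = 3.569 days = 3.569 × 86400 s = 3.083616×10^5 s: μ = 4π²r³/T² = 7.21337×10^6 km³/s².
Semi-major axis of the transfer orbit: a_t = (36870 + 2.590×10^5)/2 = 1.47935×10^5 km.
Transfer time t = π√(a_t³/μ) = 66556 s.
Target angular speed ω₂ = √(μ/r₂³) = 2.0376×10^-5 rad/s.
Angle swept by the target during transfer: ω₂·t = 1.3561 rad = 77.70°.
Arrival is 180° from departure on the ellipse, so φ = 180° − 77.70° = 102.3°.

φ = 102.3°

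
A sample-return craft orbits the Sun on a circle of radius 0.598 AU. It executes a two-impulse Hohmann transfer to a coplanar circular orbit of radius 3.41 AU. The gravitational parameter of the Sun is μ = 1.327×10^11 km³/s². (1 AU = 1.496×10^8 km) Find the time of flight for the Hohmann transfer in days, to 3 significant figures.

t = 518 days

In km: r₁ = 0.598 × 1.496×10^8 = 8.94608×10^7 km; r₂ = 3.41 × 1.496×10^8 = 5.10136×10^8 km.
Semi-major axis of the transfer orbit: a_t = (8.94608×10^7 + 5.10136×10^8)/2 = 2.997984×10^8 km.
By Kepler's third law the transfer-orbit period is T = 2π√(a_t³/μ), so t = T/2 = 4.477×10^7 s.
Converting: 4.477×10^7 s ÷ 86400 s/day = 518 days.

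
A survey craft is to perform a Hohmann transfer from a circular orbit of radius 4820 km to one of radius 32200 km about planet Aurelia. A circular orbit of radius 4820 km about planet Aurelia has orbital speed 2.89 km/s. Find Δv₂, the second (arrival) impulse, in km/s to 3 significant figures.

From the circular-orbit relation v² = μ/r at r = 4820 km: μ = v²r = (2.89)² × 4820 = 40257.1 km³/s².
The Hohmann ellipse has a_t = (r₁ + r₂)/2 = 18510 km.
Circular speed at r = 32200 km: v_c = √(μ/r) = 1.11813 km/s.
Vis-viva on the transfer ellipse at r = 32200 km gives v_t = √[μ(2/r − 1/a_t)] = 0.570576 km/s.
Δv₂ = |v_t − v_c| = |0.570576 − 1.11813| = 0.5476 km/s.

Δv₂ = 0.548 km/s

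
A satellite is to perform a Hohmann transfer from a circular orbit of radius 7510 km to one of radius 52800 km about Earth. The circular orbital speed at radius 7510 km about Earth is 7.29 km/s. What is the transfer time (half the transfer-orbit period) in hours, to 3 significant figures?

From the circular-orbit relation v² = μ/r at r = 7510 km: μ = v²r = (7.29)² × 7510 = 3.99112×10^5 km³/s².
Semi-major axis of the transfer orbit: a_t = (7510 + 52800)/2 = 30155 km.
Half the transfer-orbit period gives t = π√(a_t³/μ) = 26040 s.
Converting: 26040 s ÷ 3600 s/hour = 7.23 hours.

t = 7.23 hours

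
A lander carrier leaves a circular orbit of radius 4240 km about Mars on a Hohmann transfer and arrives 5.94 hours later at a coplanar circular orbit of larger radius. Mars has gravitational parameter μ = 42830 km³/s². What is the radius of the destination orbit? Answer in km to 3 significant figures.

r₂ = 20900 km

Transfer time t = 5.94 hours = 21384 s, and t = π√(a_t³/μ).
So a_t = (μ t²/π²)^(1/3) = (42830 × (21384)² / π²)^(1/3) = 12566 km.
Since a_t = (r₁ + r₂)/2, r₂ = 2a_t − r₁ = 2×12566 − 4240 = 20892 km.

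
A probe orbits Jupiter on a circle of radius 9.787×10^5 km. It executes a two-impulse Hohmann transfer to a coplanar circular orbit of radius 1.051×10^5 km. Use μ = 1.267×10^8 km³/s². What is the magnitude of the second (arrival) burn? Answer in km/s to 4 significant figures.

Δv₂ = 11.94 km/s

Semi-major axis of the transfer orbit: a_t = (9.787×10^5 + 1.051×10^5)/2 = 5.419×10^5 km.
Circular speed at r = 1.051×10^5 km: v_c = √(μ/r) = 34.72 km/s.
Vis-viva on the transfer ellipse at r = 1.051×10^5 km gives v_t = √[μ(2/r − 1/a_t)] = 46.66 km/s.
Δv₂ = |v_t − v_c| = |46.66 − 34.72| = 11.94 km/s.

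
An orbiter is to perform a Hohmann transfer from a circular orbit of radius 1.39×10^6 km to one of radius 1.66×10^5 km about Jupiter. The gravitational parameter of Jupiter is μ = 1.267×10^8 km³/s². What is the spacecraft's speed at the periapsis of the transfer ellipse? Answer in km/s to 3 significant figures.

Semi-major axis of the transfer orbit: a_t = (1.390×10^6 + 1.660×10^5)/2 = 7.780×10^5 km.
The periapsis of the transfer ellipse is at r = 1.660×10^5 km.
Applying v² = μ(2/r − 1/a_t): v = 36.93 km/s.

v = 36.9 km/s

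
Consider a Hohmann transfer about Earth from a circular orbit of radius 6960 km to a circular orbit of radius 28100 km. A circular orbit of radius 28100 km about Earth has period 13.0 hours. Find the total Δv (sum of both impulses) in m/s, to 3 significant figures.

From Kepler's third law T² = 4π²r³/μ at r = 28100 km, T = 13.0 hours = 13.0 × 3600 s = 46800 s: μ = 4π²r³/T² = 3.99933×10^5 km³/s².
Transfer-ellipse semi-major axis a_t = (r₁ + r₂)/2 = (6960 + 28100)/2 = 17530 km.
Circular speed at r₁: v₁ = √(μ/r₁) = √(3.99933×10^5/6960) = 7.580 km/s.
On the transfer ellipse at r₁, vis-viva equation gives v_p = √[μ(2/r₁ − 1/a_t)] = 9.597 km/s.
First burn Δv₁ = |v_p − v₁| = 2.017 km/s.
At r₂, v₂ = √(μ/r₂) = 3.77260 km/s.
Transfer-orbit speed at r₂: v_a = √[μ(2/r₂ − 1/a_t)] = 2.37714 km/s.
Second burn Δv₂ = |v₂ − v_a| = 1.395 km/s.
Δv = Δv₁ + Δv₂ = 2.017 + 1.395 = 3.412 km/s.

Δv = 3410 m/s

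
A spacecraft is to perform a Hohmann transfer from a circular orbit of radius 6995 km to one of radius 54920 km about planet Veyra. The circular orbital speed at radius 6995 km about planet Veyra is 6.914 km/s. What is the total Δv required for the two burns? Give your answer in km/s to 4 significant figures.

From the circular-orbit relation v² = μ/r at r = 6995 km: μ = v²r = (6.914)² × 6995 = 3.34385×10^5 km³/s².
Transfer-ellipse semi-major axis a_t = (r₁ + r₂)/2 = (6995 + 54920)/2 = 30957.5 km.
At r₁ the circular-orbit speed is v₁ = √(μ/r₁) = 6.914 km/s.
On the transfer ellipse at r₁, vis-viva equation gives v_p = √[μ(2/r₁ − 1/a_t)] = 9.209 km/s.
First burn Δv₁ = |v_p − v₁| = 2.295 km/s.
At r₂, v₂ = √(μ/r₂) = 2.468 km/s.
Transfer-orbit speed at r₂: v_a = √[μ(2/r₂ − 1/a_t)] = 1.173 km/s.
Second burn Δv₂ = |v₂ − v_a| = 1.295 km/s.
Δv = Δv₁ + Δv₂ = 2.295 + 1.295 = 3.590 km/s.

Δv = 3.590 km/s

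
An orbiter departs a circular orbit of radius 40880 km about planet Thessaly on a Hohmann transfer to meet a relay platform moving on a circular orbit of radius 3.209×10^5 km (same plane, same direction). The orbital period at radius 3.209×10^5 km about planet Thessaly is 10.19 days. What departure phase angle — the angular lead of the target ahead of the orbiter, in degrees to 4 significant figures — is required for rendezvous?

φ = 103.8°

From Kepler's third law T² = 4π²r³/μ at r = 3.209×10^5 km, T = 10.19 days = 10.19 × 86400 s = 8.80416×10^5 s: μ = 4π²r³/T² = 1.68303×10^6 km³/s².
Semi-major axis of the transfer orbit: a_t = (40880 + 3.209×10^5)/2 = 1.8089×10^5 km.
Transfer time t = π√(a_t³/μ) = 1.863×10^5 s.
The target's mean motion on its circular orbit is ω₂ = √(μ/r₂³) = 7.137×10^-6 rad/s.
Angle swept by the target during transfer: ω₂·t = 1.3296 rad = 76.18°.
The orbiter traverses 180° on the transfer ellipse, so the target must lead by 180° − 76.18° = 103.8°.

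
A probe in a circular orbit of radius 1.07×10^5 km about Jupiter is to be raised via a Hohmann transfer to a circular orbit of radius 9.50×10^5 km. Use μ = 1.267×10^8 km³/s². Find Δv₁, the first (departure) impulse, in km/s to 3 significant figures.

Semi-major axis of the transfer orbit: a_t = (1.070×10^5 + 9.500×10^5)/2 = 5.285×10^5 km.
On the circular orbit at r = 1.070×10^5 km, v_c = √(μ/r) = 34.4109 km/s.
Transfer-orbit speed at the same r (vis-viva, a = a_t): v_t = √[μ(2/r − 1/a_t)] = 46.1356 km/s.
Δv₁ = |v_t − v_c| = |46.1356 − 34.4109| = 11.72 km/s.

Δv₁ = 11.7 km/s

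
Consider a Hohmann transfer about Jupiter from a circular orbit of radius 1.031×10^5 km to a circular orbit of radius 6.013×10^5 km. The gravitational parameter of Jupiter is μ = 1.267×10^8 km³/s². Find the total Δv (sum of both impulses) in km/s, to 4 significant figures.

Δv = 17.41 km/s

Semi-major axis of the transfer orbit: a_t = (1.031×10^5 + 6.013×10^5)/2 = 3.522×10^5 km.
At r₁ the circular-orbit speed is v₁ = √(μ/r₁) = 35.056 km/s.
Transfer-orbit speed at r₁ (vis-viva equation): v_p = √[μ(2/r₁ − 1/a_t)] = 45.805 km/s.
First burn Δv₁ = |v_p − v₁| = 10.75 km/s.
Circular speed at r₂: v₂ = √(μ/r₂) = 14.516 km/s.
Transfer-orbit speed at r₂: v_a = √[μ(2/r₂ − 1/a_t)] = 7.8538 km/s.
Second burn Δv₂ = |v₂ − v_a| = 6.662 km/s.
Total Δv = Δv₁ + Δv₂ = 17.41 km/s.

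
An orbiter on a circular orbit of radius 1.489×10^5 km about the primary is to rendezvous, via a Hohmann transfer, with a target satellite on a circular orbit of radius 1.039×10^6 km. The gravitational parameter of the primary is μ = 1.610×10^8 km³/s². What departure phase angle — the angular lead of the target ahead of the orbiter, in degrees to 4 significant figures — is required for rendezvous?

φ = 102.2°

Semi-major axis of the transfer orbit: a_t = (1.489×10^5 + 1.039×10^6)/2 = 5.9395×10^5 km.
Transfer time t = π√(a_t³/μ) = 1.1333×10^5 s.
The target's mean motion on its circular orbit is ω₂ = √(μ/r₂³) = 1.1981×10^-5 rad/s.
Angle swept by the target during transfer: ω₂·t = 1.3578 rad = 77.80°.
Arrival is 180° from departure on the ellipse, so φ = 180° − 77.80° = 102.2°.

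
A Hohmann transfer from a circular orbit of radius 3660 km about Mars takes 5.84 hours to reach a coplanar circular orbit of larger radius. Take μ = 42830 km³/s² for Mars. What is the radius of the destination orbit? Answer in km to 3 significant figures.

r₂ = 21200 km

Transfer time t = 5.84 hours = 21024 s, and t = π√(a_t³/μ).
So a_t = (μ t²/π²)^(1/3) = (42830 × (21024)² / π²)^(1/3) = 12425 km.
Since a_t = (r₁ + r₂)/2, r₂ = 2a_t − r₁ = 2×12425 − 3660 = 21190 km.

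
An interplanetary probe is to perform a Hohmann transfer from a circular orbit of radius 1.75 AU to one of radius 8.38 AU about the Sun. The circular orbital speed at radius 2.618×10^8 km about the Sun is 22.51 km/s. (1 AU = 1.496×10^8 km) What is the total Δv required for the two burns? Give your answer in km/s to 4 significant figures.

Δv = 10.68 km/s

From the circular-orbit relation v² = μ/r at r = 2.618×10^8 km: μ = v²r = (22.51)² × 2.618×10^8 = 1.32654×10^11 km³/s².
In km: r₁ = 1.75 × 1.496×10^8 = 2.618×10^8 km; r₂ = 8.38 × 1.496×10^8 = 1.253648×10^9 km.
Semi-major axis of the transfer orbit: a_t = (2.618×10^8 + 1.253648×10^9)/2 = 7.57724×10^8 km.
Circular speed at r₁: v₁ = √(μ/r₁) = √(1.32654×10^11/2.618×10^8) = 22.510 km/s.
Transfer-orbit speed at r₁ (vis-viva): v_p = √[μ(2/r₁ − 1/a_t)] = 28.954 km/s.
First burn Δv₁ = |v_p − v₁| = 6.444 km/s.
Circular speed at r₂: v₂ = √(μ/r₂) = 10.2866 km/s.
Transfer-orbit speed at r₂: v_a = √[μ(2/r₂ − 1/a_t)] = 6.04647 km/s.
Second burn Δv₂ = |v₂ − v_a| = 4.240 km/s.
Δv = Δv₁ + Δv₂ = 6.444 + 4.240 = 10.68 km/s.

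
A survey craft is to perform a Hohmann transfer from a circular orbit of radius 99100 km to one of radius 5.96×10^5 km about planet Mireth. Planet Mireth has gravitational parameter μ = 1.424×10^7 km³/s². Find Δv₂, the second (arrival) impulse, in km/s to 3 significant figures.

Transfer-ellipse semi-major axis a_t = (r₁ + r₂)/2 = (99100 + 5.960×10^5)/2 = 3.4755×10^5 km.
Circular speed at r = 5.960×10^5 km: v_c = √(μ/r) = 4.888 km/s.
Transfer-orbit speed at the same r (vis-viva, a = a_t): v_t = √[μ(2/r − 1/a_t)] = 2.610 km/s.
Δv₂ = |v_t − v_c| = |2.610 − 4.888| = 2.278 km/s.

Δv₂ = 2.28 km/s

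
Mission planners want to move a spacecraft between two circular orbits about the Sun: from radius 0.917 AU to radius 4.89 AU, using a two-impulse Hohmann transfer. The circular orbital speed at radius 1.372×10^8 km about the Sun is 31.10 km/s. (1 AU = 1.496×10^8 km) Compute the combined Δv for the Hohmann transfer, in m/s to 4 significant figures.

From the circular-orbit relation v² = μ/r at r = 1.372×10^8 km: μ = v²r = (31.10)² × 1.372×10^8 = 1.32701×10^11 km³/s².
In km: r₁ = 0.917 × 1.496×10^8 = 1.371832×10^8 km; r₂ = 4.89 × 1.496×10^8 = 7.31544×10^8 km.
Semi-major axis of the transfer orbit: a_t = (1.371832×10^8 + 7.31544×10^8)/2 = 4.343636×10^8 km.
Circular speed at r₁: v₁ = √(μ/r₁) = √(1.32701×10^11/1.371832×10^8) = 31.102 km/s.
On the transfer ellipse at r₁, vis-viva equation gives v_p = √[μ(2/r₁ − 1/a_t)] = 40.363 km/s.
First burn Δv₁ = |v_p − v₁| = 9.261 km/s.
Circular speed at r₂: v₂ = √(μ/r₂) = 13.468 km/s.
Transfer-orbit speed at r₂: v_a = √[μ(2/r₂ − 1/a_t)] = 7.5690 km/s.
Second burn Δv₂ = |v₂ − v_a| = 5.899 km/s.
Δv = Δv₁ + Δv₂ = 9.261 + 5.899 = 15.16 km/s.

Δv = 15160 m/s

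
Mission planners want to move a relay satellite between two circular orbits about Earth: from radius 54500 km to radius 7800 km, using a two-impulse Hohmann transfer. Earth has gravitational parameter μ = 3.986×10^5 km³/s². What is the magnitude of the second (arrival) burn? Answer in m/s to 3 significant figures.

Δv₂ = 2310 m/s

Semi-major axis of the transfer orbit: a_t = (54500 + 7800)/2 = 31150 km.
Circular speed at r = 7800 km: v_c = √(μ/r) = 7.149 km/s.
Vis-viva on the transfer ellipse at r = 7800 km gives v_t = √[μ(2/r − 1/a_t)] = 9.456 km/s.
Δv₂ = |v_t − v_c| = |9.456 − 7.149| = 2.307 km/s.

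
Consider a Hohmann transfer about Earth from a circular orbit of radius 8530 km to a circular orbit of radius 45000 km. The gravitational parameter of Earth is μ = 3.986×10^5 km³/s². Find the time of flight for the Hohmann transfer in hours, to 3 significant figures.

Semi-major axis of the transfer orbit: a_t = (8530 + 45000)/2 = 26765 km.
Half the transfer-orbit period gives t = π√(a_t³/μ) = 21790 s.
Converting: 21790 s ÷ 3600 s/hour = 6.05 hours.

t = 6.05 hours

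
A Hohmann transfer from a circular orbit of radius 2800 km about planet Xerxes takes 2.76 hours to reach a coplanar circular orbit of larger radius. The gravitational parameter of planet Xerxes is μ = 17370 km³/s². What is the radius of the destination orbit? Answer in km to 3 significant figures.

r₂ = 8360 km

Transfer time t = 2.76 hours = 9936 s, and t = π√(a_t³/μ).
So a_t = (μ t²/π²)^(1/3) = (17370 × (9936)² / π²)^(1/3) = 5580.1 km.
Since a_t = (r₁ + r₂)/2, r₂ = 2a_t − r₁ = 2×5580.1 − 2800 = 8360.2 km.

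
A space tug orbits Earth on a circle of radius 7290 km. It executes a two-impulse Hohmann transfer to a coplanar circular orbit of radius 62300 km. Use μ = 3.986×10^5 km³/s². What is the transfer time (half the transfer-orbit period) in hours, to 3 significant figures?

t = 8.97 hours

Semi-major axis of the transfer orbit: a_t = (7290 + 62300)/2 = 34795 km.
Half the transfer-orbit period gives t = π√(a_t³/μ) = 32300 s.
Converting: 32300 s ÷ 3600 s/hour = 8.97 hours.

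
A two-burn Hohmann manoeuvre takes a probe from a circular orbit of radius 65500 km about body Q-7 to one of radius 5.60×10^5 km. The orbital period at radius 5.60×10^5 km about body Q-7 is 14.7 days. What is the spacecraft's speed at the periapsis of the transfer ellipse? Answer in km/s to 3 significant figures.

From Kepler's third law T² = 4π²r³/μ at r = 5.60×10^5 km, T = 14.7 days = 14.7 × 86400 s = 1.27008×10^6 s: μ = 4π²r³/T² = 4.29795×10^6 km³/s².
Transfer-ellipse semi-major axis a_t = (r₁ + r₂)/2 = (65500 + 5.600×10^5)/2 = 3.1275×10^5 km.
At periapsis, r = 65500 km.
From the vis-viva equation, v = √[μ(2/r − 1/a_t)] = 10.84 km/s.

v = 10.8 km/s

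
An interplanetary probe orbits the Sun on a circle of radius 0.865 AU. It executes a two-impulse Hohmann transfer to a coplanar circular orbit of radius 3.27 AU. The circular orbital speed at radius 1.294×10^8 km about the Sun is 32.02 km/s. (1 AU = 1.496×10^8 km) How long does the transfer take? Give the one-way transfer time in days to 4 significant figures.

t = 543.0 days

From the circular-orbit relation v² = μ/r at r = 1.294×10^8 km: μ = v²r = (32.02)² × 1.294×10^8 = 1.32671×10^11 km³/s².
In km: r₁ = 0.865 × 1.496×10^8 = 1.29404×10^8 km; r₂ = 3.27 × 1.496×10^8 = 4.89192×10^8 km.
Transfer-ellipse semi-major axis a_t = (r₁ + r₂)/2 = (1.29404×10^8 + 4.89192×10^8)/2 = 3.09298×10^8 km.
Transfer time t = π√(a_t³/μ) = π√((3.09298×10^8)³ / 1.32671×10^11) = 4.6917×10^7 s.
Converting: 4.6917×10^7 s ÷ 86400 s/day = 543.0 days.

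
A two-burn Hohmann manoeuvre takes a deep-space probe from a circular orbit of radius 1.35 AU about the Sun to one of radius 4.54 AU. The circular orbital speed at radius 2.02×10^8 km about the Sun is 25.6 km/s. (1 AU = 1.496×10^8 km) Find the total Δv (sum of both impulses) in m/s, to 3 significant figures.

Δv = 10700 m/s

From the circular-orbit relation v² = μ/r at r = 2.02×10^8 km: μ = v²r = (25.6)² × 2.02×10^8 = 1.32383×10^11 km³/s².
In km: r₁ = 1.35 × 1.496×10^8 = 2.0196×10^8 km; r₂ = 4.54 × 1.496×10^8 = 6.79184×10^8 km.
Transfer-ellipse semi-major axis a_t = (r₁ + r₂)/2 = (2.0196×10^8 + 6.79184×10^8)/2 = 4.40572×10^8 km.
Circular speed at r₁: v₁ = √(μ/r₁) = √(1.32383×10^11/2.0196×10^8) = 25.60254 km/s.
On the transfer ellipse at r₁, vis-viva gives v_p = √[μ(2/r₁ − 1/a_t)] = 31.78837 km/s.
First burn Δv₁ = |v_p − v₁| = 6.1858 km/s.
At r₂, v₂ = √(μ/r₂) = 13.9612 km/s.
Transfer-orbit speed at r₂: v_a = √[μ(2/r₂ − 1/a_t)] = 9.45249 km/s.
Second burn Δv₂ = |v₂ − v_a| = 4.5087 km/s.
Δv = Δv₁ + Δv₂ = 6.1858 + 4.5087 = 10.69 km/s.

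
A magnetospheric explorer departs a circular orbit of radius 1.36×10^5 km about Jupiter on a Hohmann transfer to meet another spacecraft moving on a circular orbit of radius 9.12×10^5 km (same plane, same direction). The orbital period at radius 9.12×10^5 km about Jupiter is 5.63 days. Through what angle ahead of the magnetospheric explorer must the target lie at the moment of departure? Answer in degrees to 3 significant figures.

φ = 102°

From Kepler's third law T² = 4π²r³/μ at r = 9.12×10^5 km, T = 5.63 days = 5.63 × 86400 s = 4.86432×10^5 s: μ = 4π²r³/T² = 1.26561×10^8 km³/s².
The Hohmann ellipse has a_t = (r₁ + r₂)/2 = 5.240×10^5 km.
Transfer time t = π√(a_t³/μ) = 1.059×10^5 s.
The target's mean motion on its circular orbit is ω₂ = √(μ/r₂³) = 1.292×10^-5 rad/s.
Angle swept by the target during transfer: ω₂·t = 1.3682 rad = 78.39°.
Arrival is 180° from departure on the ellipse, so φ = 180° − 78.39° = 102°.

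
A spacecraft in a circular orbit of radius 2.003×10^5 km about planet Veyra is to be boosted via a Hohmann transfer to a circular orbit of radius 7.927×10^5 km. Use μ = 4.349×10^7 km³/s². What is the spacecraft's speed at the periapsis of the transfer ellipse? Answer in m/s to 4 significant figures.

v = 18620 m/s

Transfer-ellipse semi-major axis a_t = (r₁ + r₂)/2 = (2.003×10^5 + 7.927×10^5)/2 = 4.965×10^5 km.
The periapsis of the transfer ellipse is at r = 2.003×10^5 km.
Vis-viva: v = √[μ(2/r − 1/a_t)] = √[4.349×10^7 × (2/2.003×10^5 − 1/4.965×10^5)] = 18.62 km/s.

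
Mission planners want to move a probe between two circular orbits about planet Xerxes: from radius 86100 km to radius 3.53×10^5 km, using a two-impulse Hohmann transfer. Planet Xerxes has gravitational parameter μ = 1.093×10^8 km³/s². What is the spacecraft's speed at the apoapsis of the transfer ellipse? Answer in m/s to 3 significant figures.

Semi-major axis of the transfer orbit: a_t = (86100 + 3.530×10^5)/2 = 2.1955×10^5 km.
The apoapsis of the transfer ellipse is at r = 3.530×10^5 km.
Applying v² = μ(2/r − 1/a_t): v = 11.02 km/s.

v = 11000 m/s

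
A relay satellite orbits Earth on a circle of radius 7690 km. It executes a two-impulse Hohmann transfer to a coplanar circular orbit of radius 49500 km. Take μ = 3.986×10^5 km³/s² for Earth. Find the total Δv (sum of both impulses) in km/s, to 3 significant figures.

Transfer-ellipse semi-major axis a_t = (r₁ + r₂)/2 = (7690 + 49500)/2 = 28595 km.
At r₁ the circular-orbit speed is v₁ = √(μ/r₁) = 7.1996 km/s.
On the transfer ellipse at r₁, v² = μ(2/r − 1/a) gives v_p = √[μ(2/r₁ − 1/a_t)] = 9.4725 km/s.
First burn Δv₁ = |v_p − v₁| = 2.273 km/s.
At r₂, v₂ = √(μ/r₂) = 2.838 km/s.
Transfer-orbit speed at r₂: v_a = √[μ(2/r₂ − 1/a_t)] = 1.472 km/s.
Second burn Δv₂ = |v₂ − v_a| = 1.366 km/s.
Total Δv = Δv₁ + Δv₂ = 3.639 km/s.

Δv = 3.64 km/s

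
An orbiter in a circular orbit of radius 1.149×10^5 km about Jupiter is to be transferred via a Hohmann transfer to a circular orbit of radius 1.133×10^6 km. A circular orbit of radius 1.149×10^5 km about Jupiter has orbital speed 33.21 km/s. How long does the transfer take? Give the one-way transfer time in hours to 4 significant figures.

From the circular-orbit relation v² = μ/r at r = 1.149×10^5 km: μ = v²r = (33.21)² × 1.149×10^5 = 1.26724×10^8 km³/s².
Transfer-ellipse semi-major axis a_t = (r₁ + r₂)/2 = (1.149×10^5 + 1.133×10^6)/2 = 6.2395×10^5 km.
Half the transfer-orbit period gives t = π√(a_t³/μ) = 1.3755×10^5 s.
Converting: 1.3755×10^5 s ÷ 3600 s/hour = 38.21 hours.

t = 38.21 hours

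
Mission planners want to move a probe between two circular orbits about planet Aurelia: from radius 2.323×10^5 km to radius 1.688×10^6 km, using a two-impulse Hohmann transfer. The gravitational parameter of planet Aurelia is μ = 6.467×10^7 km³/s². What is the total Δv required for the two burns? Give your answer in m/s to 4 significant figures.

The Hohmann ellipse has a_t = (r₁ + r₂)/2 = 9.6015×10^5 km.
Circular speed at r₁: v₁ = √(μ/r₁) = √(6.467×10^7/2.323×10^5) = 16.685 km/s.
On the transfer ellipse at r₁, vis-viva gives v_p = √[μ(2/r₁ − 1/a_t)] = 22.123 km/s.
First burn Δv₁ = |v_p − v₁| = 5.438 km/s.
At r₂, v₂ = √(μ/r₂) = 6.190 km/s.
Transfer-orbit speed at r₂: v_a = √[μ(2/r₂ − 1/a_t)] = 3.045 km/s.
Second burn Δv₂ = |v₂ − v_a| = 3.145 km/s.
Total Δv = Δv₁ + Δv₂ = 8.583 km/s.

Δv = 8583 m/s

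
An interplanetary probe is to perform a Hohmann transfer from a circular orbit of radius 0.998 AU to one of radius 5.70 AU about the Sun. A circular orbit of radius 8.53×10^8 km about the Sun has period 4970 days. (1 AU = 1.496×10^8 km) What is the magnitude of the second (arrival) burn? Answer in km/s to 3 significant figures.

Δv₂ = 5.67 km/s

From Kepler's third law T² = 4π²r³/μ at r = 8.53×10^8 km, T = 4970 days = 4970 × 86400 s = 4.29408×10^8 s: μ = 4π²r³/T² = 1.32882×10^11 km³/s².
In km: r₁ = 0.998 × 1.496×10^8 = 1.493008×10^8 km; r₂ = 5.70 × 1.496×10^8 = 8.5272×10^8 km.
Transfer-ellipse semi-major axis a_t = (r₁ + r₂)/2 = (1.493008×10^8 + 8.5272×10^8)/2 = 5.010104×10^8 km.
Circular speed at r = 8.5272×10^8 km: v_c = √(μ/r) = 12.4833 km/s.
Transfer-orbit speed at the same r (vis-viva, a = a_t): v_t = √[μ(2/r − 1/a_t)] = 6.81456 km/s.
Δv₂ = |v_t − v_c| = |6.81456 − 12.4833| = 5.669 km/s.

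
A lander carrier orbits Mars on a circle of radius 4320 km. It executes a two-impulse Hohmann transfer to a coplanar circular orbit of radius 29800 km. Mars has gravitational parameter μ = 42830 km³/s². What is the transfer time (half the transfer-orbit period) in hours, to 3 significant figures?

t = 9.40 hours

Transfer-ellipse semi-major axis a_t = (r₁ + r₂)/2 = (4320 + 29800)/2 = 17060 km.
Half the transfer-orbit period gives t = π√(a_t³/μ) = 33830 s.
Converting: 33830 s ÷ 3600 s/hour = 9.40 hours.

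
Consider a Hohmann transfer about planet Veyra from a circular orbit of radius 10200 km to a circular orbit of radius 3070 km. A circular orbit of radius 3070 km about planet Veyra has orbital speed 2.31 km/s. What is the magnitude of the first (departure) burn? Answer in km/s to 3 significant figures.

From the circular-orbit relation v² = μ/r at r = 3070 km: μ = v²r = (2.31)² × 3070 = 16381.8 km³/s².
Transfer-ellipse semi-major axis a_t = (r₁ + r₂)/2 = (10200 + 3070)/2 = 6635 km.
Circular speed at r = 10200 km: v_c = √(μ/r) = 1.2673 km/s.
Transfer-orbit speed at the same r (vis-viva, a = a_t): v_t = √[μ(2/r − 1/a_t)] = 0.86204 km/s.
Δv₁ = |v_t − v_c| = |0.86204 − 1.2673| = 0.4053 km/s.

Δv₁ = 0.405 km/s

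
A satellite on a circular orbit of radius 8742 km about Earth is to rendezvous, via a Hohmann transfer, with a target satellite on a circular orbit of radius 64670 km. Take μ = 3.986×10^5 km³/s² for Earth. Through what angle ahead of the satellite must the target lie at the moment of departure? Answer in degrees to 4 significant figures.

Semi-major axis of the transfer orbit: a_t = (8742 + 64670)/2 = 36706 km.
Transfer time t = π√(a_t³/μ) = 34993 s.
Target angular speed ω₂ = √(μ/r₂³) = 3.8390×10^-5 rad/s.
Angle swept by the target during transfer: ω₂·t = 1.3434 rad = 76.97°.
The satellite traverses 180° on the transfer ellipse, so the target must lead by 180° − 76.97° = 103.0°.

φ = 103.0°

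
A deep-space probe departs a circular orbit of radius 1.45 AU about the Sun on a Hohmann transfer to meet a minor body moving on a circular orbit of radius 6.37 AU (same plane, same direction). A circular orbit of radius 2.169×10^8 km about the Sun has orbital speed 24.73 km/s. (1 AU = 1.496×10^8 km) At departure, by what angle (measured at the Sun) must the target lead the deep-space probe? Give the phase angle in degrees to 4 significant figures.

φ = 93.44°

From the circular-orbit relation v² = μ/r at r = 2.169×10^8 km: μ = v²r = (24.73)² × 2.169×10^8 = 1.32650×10^11 km³/s².
In km: r₁ = 1.45 × 1.496×10^8 = 2.1692×10^8 km; r₂ = 6.37 × 1.496×10^8 = 9.52952×10^8 km.
The Hohmann ellipse has a_t = (r₁ + r₂)/2 = 5.84936×10^8 km.
The half-period of the transfer ellipse is t = π√(a_t³/μ) = 1.22028×10^8 s.
Target angular speed ω₂ = √(μ/r₂³) = 1.23808×10^-8 rad/s.
Angle swept by the target during transfer: ω₂·t = 1.5108 rad = 86.56°.
Arrival is 180° from departure on the ellipse, so φ = 180° − 86.56° = 93.44°.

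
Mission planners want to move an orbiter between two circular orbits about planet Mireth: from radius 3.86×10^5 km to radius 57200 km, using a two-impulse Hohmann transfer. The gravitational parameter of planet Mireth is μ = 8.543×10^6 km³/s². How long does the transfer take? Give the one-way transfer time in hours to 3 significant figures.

The Hohmann ellipse has a_t = (r₁ + r₂)/2 = 2.216×10^5 km.
By Kepler's third law the transfer-orbit period is T = 2π√(a_t³/μ), so t = T/2 = 1.121×10^5 s.
Converting: 1.121×10^5 s ÷ 3600 s/hour = 31.1 hours.

t = 31.1 hours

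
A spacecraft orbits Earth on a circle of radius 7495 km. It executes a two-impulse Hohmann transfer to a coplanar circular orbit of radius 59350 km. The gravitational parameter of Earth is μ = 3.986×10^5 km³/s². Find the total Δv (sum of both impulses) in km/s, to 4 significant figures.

Δv = 3.790 km/s

The Hohmann ellipse has a_t = (r₁ + r₂)/2 = 33422.5 km.
Circular speed at r₁: v₁ = √(μ/r₁) = √(3.986×10^5/7495) = 7.2926 km/s.
On the transfer ellipse at r₁, vis-viva gives v_p = √[μ(2/r₁ − 1/a_t)] = 9.7179 km/s.
First burn Δv₁ = |v_p − v₁| = 2.4253 km/s.
At r₂, v₂ = √(μ/r₂) = 2.5915 km/s.
Transfer-orbit speed at r₂: v_a = √[μ(2/r₂ − 1/a_t)] = 1.2272 km/s.
Second burn Δv₂ = |v₂ − v_a| = 1.3643 km/s.
Total Δv = Δv₁ + Δv₂ = 3.790 km/s.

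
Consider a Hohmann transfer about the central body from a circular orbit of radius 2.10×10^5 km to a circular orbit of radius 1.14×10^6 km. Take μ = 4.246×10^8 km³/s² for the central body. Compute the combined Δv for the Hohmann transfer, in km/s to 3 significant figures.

Transfer-ellipse semi-major axis a_t = (r₁ + r₂)/2 = (2.100×10^5 + 1.140×10^6)/2 = 6.750×10^5 km.
Circular speed at r₁: v₁ = √(μ/r₁) = √(4.246×10^8/2.100×10^5) = 44.9656 km/s.
On the transfer ellipse at r₁, vis-viva gives v_p = √[μ(2/r₁ − 1/a_t)] = 58.4361 km/s.
First burn Δv₁ = |v_p − v₁| = 13.4705 km/s.
Circular speed at r₂: v₂ = √(μ/r₂) = 19.299123 km/s.
Transfer-orbit speed at r₂: v_a = √[μ(2/r₂ − 1/a_t)] = 10.764536 km/s.
Second burn Δv₂ = |v₂ − v_a| = 8.53459 km/s.
Δv = Δv₁ + Δv₂ = 13.4705 + 8.53459 = 22.01 km/s.

Δv = 22.0 km/s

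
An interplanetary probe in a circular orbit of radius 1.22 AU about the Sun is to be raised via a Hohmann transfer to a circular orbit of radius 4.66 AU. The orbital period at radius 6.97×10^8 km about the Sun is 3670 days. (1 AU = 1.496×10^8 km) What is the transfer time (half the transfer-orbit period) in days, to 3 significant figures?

From Kepler's third law T² = 4π²r³/μ at r = 6.97×10^8 km, T = 3670 days = 3670 × 86400 s = 3.17088×10^8 s: μ = 4π²r³/T² = 1.32953×10^11 km³/s².
In km: r₁ = 1.22 × 1.496×10^8 = 1.82512×10^8 km; r₂ = 4.66 × 1.496×10^8 = 6.97136×10^8 km.
Semi-major axis of the transfer orbit: a_t = (1.82512×10^8 + 6.97136×10^8)/2 = 4.39824×10^8 km.
By Kepler's third law the transfer-orbit period is T = 2π√(a_t³/μ), so t = T/2 = 7.947×10^7 s.
Converting: 7.947×10^7 s ÷ 86400 s/day = 920 days.

t = 920 days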